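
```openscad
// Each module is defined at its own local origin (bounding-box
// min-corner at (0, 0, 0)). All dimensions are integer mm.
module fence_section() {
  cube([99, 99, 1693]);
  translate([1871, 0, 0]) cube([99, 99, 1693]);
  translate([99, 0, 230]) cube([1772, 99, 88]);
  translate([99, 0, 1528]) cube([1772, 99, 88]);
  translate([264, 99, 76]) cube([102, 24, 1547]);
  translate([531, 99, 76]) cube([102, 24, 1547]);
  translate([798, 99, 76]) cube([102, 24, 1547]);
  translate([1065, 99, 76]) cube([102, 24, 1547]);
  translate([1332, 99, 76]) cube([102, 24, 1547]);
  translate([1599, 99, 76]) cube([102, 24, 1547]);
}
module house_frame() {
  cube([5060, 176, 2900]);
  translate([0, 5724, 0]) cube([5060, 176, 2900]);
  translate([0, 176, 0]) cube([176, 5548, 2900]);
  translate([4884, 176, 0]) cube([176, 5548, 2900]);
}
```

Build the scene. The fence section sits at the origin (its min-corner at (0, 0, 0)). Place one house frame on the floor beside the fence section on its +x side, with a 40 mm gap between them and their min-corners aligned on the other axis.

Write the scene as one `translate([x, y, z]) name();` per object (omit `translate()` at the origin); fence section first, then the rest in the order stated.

fence_section();
translate([2010, 0, 0]) house_frame();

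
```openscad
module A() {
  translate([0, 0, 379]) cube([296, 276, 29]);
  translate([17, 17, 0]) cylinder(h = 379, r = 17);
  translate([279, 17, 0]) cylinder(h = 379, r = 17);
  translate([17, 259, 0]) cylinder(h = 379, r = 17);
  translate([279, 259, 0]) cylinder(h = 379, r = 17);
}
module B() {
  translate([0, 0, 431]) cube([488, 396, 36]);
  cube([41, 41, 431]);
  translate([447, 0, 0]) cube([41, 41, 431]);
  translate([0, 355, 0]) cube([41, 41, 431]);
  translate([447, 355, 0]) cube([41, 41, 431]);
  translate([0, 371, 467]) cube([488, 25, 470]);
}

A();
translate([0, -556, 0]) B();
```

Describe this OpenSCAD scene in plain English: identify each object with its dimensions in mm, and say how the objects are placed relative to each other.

A is a four-legged stool. The seat is a 296×276×29 mm slab whose top surface is at z = 408 mm; four round legs, each 34 mm in diameter, run from the floor (z = 0) to the underside of the seat, each leg's axis is inset half a diameter from the nearest pair of seat edges (so the leg's bounding box is flush with the corner).

B is a chair. The seat is a 488×396×36 mm slab with its top at z = 467 mm, on four 41×41 mm corner legs (flush with the seat edges, standing on z = 0). A flat backrest 25 mm thick, 470 mm tall, spans the full seat width and rises from the seat top along its +y edge, rear face flush with the rear of the seat.

The chair is on the floor beside the stool on its −y side.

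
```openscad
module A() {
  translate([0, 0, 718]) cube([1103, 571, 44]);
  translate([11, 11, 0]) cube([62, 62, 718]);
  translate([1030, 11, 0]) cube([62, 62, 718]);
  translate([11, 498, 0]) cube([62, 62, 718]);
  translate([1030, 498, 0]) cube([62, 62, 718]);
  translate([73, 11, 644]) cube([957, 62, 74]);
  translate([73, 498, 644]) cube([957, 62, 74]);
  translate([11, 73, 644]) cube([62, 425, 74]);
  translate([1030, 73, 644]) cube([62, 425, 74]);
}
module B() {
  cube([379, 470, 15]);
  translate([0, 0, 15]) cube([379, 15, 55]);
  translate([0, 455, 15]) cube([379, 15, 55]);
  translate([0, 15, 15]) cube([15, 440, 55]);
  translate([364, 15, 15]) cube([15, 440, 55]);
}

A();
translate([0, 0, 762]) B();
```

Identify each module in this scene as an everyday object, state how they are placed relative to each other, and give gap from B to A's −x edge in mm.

A is a table. B is an open box. The open box is on top of the table. The gap from the open box to the table's −x edge is 0 mm.

The open box's min-x is at 0; the table's min-x is 0; gap = 0 mm.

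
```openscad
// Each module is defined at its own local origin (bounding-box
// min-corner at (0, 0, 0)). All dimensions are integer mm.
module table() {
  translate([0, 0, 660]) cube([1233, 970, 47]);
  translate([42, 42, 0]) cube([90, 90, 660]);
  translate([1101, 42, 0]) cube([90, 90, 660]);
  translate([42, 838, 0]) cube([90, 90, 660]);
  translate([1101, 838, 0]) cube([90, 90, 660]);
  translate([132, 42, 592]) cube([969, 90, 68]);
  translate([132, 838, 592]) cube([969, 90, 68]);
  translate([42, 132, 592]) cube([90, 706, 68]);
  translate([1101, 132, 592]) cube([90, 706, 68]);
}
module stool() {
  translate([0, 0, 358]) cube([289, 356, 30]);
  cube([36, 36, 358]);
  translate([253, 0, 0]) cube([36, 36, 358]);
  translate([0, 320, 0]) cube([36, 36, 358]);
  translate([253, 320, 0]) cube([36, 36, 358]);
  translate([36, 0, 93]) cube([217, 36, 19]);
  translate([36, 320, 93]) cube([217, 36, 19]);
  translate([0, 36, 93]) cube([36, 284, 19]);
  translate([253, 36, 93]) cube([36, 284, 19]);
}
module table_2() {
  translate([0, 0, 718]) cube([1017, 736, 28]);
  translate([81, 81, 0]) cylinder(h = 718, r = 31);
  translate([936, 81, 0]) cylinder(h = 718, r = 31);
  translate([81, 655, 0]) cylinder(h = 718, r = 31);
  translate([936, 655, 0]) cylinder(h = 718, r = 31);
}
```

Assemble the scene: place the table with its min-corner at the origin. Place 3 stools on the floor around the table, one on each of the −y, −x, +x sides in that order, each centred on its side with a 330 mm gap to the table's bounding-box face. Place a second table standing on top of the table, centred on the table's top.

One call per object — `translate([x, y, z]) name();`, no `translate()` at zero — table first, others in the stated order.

table();
translate([472, -686, 0]) stool();
translate([-619, 307, 0]) stool();
translate([1563, 307, 0]) stool();
translate([108, 117, 707]) table_2();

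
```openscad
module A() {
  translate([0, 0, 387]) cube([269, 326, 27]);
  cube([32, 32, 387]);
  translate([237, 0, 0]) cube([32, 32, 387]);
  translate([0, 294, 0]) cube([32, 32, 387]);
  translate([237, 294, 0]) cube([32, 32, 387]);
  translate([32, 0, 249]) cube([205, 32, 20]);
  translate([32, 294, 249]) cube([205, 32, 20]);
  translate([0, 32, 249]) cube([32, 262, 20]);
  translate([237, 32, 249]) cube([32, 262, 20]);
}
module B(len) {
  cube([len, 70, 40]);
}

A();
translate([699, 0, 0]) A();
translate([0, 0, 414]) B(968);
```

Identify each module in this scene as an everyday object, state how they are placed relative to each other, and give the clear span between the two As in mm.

Second stool starts at x = 699; first ends at x = 269; clear span = 699 − 269 = 430 mm.

A is a stool. B is a beam. A beam spans the tops of two stools. The clear span between the two stools is 430 mm.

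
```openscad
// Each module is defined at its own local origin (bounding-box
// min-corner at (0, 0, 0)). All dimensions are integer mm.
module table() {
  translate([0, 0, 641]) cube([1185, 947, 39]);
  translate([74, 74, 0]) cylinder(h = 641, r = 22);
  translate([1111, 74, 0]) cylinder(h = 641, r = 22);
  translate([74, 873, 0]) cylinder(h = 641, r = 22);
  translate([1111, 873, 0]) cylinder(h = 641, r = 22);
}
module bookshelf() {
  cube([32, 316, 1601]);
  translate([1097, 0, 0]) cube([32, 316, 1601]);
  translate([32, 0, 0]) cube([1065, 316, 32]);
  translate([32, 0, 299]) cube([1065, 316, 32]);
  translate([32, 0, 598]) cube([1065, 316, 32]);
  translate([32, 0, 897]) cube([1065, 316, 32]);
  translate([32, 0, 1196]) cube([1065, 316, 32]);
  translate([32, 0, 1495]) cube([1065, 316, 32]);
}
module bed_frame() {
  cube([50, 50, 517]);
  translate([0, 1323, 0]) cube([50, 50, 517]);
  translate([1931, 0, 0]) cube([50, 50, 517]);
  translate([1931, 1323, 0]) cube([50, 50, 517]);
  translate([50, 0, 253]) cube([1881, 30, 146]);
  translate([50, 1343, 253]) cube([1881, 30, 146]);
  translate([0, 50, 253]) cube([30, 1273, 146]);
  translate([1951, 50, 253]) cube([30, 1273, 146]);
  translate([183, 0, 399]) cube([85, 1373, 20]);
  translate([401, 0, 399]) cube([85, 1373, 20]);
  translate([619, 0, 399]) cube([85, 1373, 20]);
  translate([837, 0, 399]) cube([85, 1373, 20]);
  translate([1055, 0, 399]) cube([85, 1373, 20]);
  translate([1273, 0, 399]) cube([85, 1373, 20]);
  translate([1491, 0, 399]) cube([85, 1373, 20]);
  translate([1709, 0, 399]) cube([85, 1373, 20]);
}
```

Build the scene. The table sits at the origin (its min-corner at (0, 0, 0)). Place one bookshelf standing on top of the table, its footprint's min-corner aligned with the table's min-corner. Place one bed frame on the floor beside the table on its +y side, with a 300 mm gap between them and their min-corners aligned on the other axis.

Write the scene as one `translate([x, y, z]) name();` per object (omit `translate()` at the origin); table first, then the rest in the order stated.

table();
translate([0, 0, 680]) bookshelf();
translate([0, 1247, 0]) bed_frame();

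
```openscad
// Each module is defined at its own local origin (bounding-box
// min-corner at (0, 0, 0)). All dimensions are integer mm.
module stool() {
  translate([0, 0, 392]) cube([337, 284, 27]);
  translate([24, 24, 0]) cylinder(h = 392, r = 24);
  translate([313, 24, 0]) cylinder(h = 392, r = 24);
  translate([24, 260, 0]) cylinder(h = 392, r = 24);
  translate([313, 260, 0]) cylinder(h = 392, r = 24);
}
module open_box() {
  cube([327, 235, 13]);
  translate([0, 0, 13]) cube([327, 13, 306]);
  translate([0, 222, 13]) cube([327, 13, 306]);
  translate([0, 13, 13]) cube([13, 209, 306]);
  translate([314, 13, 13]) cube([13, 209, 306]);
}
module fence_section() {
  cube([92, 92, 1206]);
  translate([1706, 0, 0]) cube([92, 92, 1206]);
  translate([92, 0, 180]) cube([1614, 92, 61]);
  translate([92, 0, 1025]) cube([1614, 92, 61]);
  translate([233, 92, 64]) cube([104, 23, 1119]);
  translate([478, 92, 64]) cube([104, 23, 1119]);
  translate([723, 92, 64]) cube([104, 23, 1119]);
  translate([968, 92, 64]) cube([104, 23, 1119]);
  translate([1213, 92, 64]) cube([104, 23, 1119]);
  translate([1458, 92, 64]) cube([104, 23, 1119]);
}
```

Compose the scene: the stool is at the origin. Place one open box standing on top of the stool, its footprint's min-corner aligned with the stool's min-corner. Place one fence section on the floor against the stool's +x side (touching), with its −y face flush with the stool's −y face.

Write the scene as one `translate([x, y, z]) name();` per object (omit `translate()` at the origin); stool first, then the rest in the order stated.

stool();
translate([0, 0, 419]) open_box();
translate([337, 0, 0]) fence_section();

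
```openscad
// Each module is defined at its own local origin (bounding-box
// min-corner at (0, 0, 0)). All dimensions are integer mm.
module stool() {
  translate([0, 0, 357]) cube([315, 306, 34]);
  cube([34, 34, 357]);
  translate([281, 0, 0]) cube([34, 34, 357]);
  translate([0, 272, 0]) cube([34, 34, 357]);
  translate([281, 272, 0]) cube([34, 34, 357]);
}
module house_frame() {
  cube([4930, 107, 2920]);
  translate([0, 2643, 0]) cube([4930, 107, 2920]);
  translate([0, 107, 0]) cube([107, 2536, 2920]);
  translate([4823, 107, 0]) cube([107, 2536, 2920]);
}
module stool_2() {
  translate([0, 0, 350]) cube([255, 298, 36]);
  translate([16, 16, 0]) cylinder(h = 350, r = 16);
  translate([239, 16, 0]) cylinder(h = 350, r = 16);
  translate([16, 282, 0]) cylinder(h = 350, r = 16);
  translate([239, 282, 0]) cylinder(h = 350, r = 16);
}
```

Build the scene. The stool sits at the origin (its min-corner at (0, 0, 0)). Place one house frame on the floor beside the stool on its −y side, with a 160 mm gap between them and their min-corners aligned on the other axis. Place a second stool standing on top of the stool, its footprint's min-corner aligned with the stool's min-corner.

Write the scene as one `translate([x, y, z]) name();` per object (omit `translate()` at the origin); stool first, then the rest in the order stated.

stool();
translate([0, -2910, 0]) house_frame();
translate([0, 0, 391]) stool_2();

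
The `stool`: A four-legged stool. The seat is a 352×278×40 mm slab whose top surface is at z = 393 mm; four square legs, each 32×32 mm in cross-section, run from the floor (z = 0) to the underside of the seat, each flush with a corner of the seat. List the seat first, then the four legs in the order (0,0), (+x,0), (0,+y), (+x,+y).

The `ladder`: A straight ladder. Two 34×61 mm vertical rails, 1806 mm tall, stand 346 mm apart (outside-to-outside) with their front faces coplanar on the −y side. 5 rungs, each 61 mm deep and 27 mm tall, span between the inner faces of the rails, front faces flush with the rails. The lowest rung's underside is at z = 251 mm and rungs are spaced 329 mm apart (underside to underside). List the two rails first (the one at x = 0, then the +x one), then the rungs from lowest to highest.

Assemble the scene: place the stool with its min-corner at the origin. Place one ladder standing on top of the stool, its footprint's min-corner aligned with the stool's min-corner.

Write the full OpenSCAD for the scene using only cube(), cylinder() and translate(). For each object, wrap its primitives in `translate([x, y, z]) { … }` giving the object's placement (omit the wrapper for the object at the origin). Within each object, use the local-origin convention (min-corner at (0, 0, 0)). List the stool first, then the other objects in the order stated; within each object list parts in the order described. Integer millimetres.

translate([0, 0, 353]) cube([352, 278, 40]);
cube([32, 32, 353]);
translate([320, 0, 0]) cube([32, 32, 353]);
translate([0, 246, 0]) cube([32, 32, 353]);
translate([320, 246, 0]) cube([32, 32, 353]);
translate([0, 0, 393]) {
  cube([34, 61, 1806]);
  translate([312, 0, 0]) cube([34, 61, 1806]);
  translate([34, 0, 251]) cube([278, 61, 27]);
  translate([34, 0, 580]) cube([278, 61, 27]);
  translate([34, 0, 909]) cube([278, 61, 27]);
  translate([34, 0, 1238]) cube([278, 61, 27]);
  translate([34, 0, 1567]) cube([278, 61, 27]);
}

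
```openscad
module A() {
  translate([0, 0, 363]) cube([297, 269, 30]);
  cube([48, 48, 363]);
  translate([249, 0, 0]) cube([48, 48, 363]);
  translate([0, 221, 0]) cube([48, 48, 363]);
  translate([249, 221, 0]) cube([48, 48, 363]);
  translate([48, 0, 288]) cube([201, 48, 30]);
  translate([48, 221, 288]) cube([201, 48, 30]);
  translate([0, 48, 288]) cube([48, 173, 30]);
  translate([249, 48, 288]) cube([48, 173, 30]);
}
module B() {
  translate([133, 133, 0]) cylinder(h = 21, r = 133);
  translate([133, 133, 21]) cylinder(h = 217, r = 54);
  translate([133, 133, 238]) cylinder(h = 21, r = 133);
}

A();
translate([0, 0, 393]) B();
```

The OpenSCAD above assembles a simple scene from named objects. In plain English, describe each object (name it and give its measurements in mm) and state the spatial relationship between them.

A is a simple wooden stool: a rectangular seat 297 mm (x) by 269 mm (y), 30 mm thick, top face at z = 393 mm, on four square legs, each 48×48 mm in cross-section. The legs rest on z = 0, each flush with a corner of the seat. Four stretchers, 48 mm wide and 30 mm tall, connect adjacent legs with their undersides at z = 288 mm, each running between the inner faces of the legs it joins and aligned with the legs' outer faces on the other axis.

B is a spool: two coaxial disc flanges of radius 133 mm and thickness 21 mm, joined by a core cylinder of radius 54 mm and height 217 mm. The lower flange rests on z = 0 and the three cylinders share a vertical axis.

The spool is on top of the stool.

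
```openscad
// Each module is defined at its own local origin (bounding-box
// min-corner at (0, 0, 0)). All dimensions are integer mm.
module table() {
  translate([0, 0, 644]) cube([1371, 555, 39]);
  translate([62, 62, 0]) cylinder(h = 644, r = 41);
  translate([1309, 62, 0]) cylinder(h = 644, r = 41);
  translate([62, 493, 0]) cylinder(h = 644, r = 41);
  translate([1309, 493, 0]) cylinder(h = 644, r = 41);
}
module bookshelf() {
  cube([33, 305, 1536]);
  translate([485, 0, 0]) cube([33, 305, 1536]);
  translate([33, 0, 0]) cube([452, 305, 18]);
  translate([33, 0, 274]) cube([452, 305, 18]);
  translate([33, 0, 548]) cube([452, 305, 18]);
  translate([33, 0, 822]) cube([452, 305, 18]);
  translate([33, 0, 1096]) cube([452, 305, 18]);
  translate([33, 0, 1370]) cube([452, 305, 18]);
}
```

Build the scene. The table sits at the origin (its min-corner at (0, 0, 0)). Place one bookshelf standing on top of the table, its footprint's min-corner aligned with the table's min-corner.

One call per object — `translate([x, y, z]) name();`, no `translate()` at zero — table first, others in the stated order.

table();
translate([0, 0, 683]) bookshelf();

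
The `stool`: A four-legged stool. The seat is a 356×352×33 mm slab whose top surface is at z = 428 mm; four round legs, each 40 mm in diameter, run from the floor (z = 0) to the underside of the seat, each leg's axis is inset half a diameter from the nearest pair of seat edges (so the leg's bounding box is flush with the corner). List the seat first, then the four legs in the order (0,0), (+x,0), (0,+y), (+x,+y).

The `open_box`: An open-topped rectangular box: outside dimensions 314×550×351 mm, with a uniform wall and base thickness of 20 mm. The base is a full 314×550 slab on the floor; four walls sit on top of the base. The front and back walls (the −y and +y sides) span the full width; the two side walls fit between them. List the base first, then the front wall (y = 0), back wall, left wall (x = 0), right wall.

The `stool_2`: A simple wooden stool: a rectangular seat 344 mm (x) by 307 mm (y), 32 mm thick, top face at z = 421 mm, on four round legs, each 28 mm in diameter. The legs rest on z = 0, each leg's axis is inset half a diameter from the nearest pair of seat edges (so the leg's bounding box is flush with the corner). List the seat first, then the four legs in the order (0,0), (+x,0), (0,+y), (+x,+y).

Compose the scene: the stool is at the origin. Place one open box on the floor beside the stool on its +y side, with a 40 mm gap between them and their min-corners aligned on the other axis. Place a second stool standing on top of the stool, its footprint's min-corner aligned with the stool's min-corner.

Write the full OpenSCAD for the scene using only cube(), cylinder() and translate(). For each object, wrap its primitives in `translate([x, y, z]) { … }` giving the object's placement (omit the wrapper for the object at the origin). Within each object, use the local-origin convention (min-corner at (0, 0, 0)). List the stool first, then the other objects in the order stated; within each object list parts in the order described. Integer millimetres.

translate([0, 0, 395]) cube([356, 352, 33]);
translate([20, 20, 0]) cylinder(h = 395, r = 20);
translate([336, 20, 0]) cylinder(h = 395, r = 20);
translate([20, 332, 0]) cylinder(h = 395, r = 20);
translate([336, 332, 0]) cylinder(h = 395, r = 20);
translate([0, 392, 0]) {
  cube([314, 550, 20]);
  translate([0, 0, 20]) cube([314, 20, 331]);
  translate([0, 530, 20]) cube([314, 20, 331]);
  translate([0, 20, 20]) cube([20, 510, 331]);
  translate([294, 20, 20]) cube([20, 510, 331]);
}
translate([0, 0, 428]) {
  translate([0, 0, 389]) cube([344, 307, 32]);
  translate([14, 14, 0]) cylinder(h = 389, r = 14);
  translate([330, 14, 0]) cylinder(h = 389, r = 14);
  translate([14, 293, 0]) cylinder(h = 389, r = 14);
  translate([330, 293, 0]) cylinder(h = 389, r = 14);
}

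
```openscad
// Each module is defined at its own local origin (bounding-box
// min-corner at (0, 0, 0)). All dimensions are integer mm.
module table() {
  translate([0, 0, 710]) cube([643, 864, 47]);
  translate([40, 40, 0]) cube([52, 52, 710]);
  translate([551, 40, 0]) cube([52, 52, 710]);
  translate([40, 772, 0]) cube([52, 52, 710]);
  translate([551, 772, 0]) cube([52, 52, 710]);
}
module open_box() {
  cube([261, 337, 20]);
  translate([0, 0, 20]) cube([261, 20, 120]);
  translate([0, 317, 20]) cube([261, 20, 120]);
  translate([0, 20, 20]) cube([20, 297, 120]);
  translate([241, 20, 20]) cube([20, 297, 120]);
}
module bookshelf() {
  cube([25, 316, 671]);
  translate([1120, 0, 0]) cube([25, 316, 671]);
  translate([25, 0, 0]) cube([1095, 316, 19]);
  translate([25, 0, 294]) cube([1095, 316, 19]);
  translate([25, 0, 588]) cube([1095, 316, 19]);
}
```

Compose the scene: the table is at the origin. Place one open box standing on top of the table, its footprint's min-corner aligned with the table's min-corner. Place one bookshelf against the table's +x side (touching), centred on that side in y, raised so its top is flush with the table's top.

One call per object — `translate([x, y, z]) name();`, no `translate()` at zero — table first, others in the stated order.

table();
translate([0, 0, 757]) open_box();
translate([643, 274, 86]) bookshelf();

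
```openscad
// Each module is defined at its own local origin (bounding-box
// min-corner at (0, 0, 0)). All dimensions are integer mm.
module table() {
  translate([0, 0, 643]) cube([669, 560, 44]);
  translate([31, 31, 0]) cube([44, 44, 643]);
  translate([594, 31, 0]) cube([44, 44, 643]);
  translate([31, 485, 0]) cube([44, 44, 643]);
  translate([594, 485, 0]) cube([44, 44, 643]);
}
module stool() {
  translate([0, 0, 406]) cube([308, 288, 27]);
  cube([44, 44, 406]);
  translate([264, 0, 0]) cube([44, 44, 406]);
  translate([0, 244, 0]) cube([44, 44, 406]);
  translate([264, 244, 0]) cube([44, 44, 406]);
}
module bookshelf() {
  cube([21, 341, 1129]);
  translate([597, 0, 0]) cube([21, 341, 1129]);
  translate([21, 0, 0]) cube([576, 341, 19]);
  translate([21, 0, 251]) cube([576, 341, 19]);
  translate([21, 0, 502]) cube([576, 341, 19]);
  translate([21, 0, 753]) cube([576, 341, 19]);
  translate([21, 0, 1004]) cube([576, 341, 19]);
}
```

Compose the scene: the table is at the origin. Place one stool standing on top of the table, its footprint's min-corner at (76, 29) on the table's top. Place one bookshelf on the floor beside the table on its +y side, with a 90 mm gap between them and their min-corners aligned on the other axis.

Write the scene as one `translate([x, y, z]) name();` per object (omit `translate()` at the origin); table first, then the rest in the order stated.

table();
translate([76, 29, 687]) stool();
translate([0, 650, 0]) bookshelf();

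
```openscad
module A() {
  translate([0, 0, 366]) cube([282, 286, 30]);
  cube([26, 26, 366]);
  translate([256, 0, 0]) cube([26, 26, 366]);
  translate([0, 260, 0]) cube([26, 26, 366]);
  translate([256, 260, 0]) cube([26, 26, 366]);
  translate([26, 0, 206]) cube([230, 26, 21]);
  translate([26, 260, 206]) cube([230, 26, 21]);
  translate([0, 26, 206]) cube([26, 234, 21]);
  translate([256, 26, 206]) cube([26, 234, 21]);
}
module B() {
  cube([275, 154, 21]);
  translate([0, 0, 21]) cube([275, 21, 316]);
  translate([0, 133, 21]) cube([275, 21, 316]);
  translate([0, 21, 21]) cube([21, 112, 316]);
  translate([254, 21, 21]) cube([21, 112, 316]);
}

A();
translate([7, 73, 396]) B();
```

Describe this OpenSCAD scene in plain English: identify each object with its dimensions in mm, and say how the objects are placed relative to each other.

A is a simple wooden stool: a rectangular seat 282 mm (x) by 286 mm (y), 30 mm thick, top face at z = 396 mm, on four square legs, each 26×26 mm in cross-section. The legs rest on z = 0, each flush with a corner of the seat. Four stretchers, 26 mm wide and 21 mm tall, connect adjacent legs with their undersides at z = 206 mm, each running between the inner faces of the legs it joins and aligned with the legs' outer faces on the other axis.

B is an open storage box with external size 275×154×337 mm and wall thickness 21 mm (the base is also 21 mm thick). The base covers the whole footprint; the four walls stand on the base, with the y-facing walls full-width and the x-facing walls fitting between their inner faces.

The open box is on top of the stool.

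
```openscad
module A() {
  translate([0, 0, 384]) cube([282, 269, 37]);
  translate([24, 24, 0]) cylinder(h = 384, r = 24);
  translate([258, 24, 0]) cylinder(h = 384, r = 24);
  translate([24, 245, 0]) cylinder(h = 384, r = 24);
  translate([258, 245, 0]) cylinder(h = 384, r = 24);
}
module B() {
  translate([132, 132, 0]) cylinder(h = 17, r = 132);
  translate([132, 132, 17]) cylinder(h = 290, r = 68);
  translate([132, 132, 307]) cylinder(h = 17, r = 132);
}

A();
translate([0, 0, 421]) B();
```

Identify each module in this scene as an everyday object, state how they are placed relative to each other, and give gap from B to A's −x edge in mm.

The spool's min-x is at 0; the stool's min-x is 0; gap = 0 mm.

A is a stool. B is a spool. The spool is on top of the stool. The gap from the spool to the stool's −x edge is 0 mm.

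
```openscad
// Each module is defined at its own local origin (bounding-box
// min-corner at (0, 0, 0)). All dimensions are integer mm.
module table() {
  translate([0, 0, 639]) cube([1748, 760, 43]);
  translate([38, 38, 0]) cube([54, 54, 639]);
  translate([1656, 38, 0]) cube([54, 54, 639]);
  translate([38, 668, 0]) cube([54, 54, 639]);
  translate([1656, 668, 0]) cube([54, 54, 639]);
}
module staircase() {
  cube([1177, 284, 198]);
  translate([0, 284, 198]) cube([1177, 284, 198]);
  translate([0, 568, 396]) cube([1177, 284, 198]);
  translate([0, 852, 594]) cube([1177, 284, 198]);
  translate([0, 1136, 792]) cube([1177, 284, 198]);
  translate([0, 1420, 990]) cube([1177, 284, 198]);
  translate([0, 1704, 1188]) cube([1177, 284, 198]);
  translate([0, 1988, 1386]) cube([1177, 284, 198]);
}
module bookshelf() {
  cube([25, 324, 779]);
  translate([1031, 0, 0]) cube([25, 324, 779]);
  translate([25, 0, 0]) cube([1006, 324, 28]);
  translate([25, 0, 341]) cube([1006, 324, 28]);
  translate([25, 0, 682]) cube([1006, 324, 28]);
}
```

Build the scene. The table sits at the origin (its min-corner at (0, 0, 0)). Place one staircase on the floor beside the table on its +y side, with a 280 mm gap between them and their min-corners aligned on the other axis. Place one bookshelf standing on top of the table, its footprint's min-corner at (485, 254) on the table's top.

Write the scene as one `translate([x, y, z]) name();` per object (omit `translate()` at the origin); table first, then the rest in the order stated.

table();
translate([0, 1040, 0]) staircase();
translate([485, 254, 682]) bookshelf();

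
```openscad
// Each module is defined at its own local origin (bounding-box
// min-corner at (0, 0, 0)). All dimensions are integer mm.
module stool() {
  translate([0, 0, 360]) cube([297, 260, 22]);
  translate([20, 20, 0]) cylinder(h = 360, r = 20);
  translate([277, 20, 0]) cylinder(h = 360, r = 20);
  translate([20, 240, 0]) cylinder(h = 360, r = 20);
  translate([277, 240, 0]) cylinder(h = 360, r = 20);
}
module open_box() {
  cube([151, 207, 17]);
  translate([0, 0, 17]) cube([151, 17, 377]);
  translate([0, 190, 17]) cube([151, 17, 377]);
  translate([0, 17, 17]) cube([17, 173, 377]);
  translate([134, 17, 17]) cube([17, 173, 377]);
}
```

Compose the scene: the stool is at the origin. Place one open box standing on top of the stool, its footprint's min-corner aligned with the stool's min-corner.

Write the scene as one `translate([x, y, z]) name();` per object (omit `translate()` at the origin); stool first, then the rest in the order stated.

stool();
translate([0, 0, 382]) open_box();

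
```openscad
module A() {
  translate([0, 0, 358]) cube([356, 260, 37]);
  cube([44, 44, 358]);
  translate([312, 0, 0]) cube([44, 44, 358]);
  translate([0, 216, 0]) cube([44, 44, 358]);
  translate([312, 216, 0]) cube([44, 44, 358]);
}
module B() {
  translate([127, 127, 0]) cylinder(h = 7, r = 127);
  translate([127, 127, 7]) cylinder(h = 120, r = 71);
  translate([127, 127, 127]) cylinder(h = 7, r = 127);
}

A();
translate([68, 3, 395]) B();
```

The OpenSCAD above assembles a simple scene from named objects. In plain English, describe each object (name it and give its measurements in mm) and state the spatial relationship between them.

A is a simple wooden stool: a rectangular seat 356 mm (x) by 260 mm (y), 37 mm thick, top face at z = 395 mm, on four square legs, each 44×44 mm in cross-section. The legs rest on z = 0, each flush with a corner of the seat.

B is a spool: two coaxial disc flanges of radius 127 mm and thickness 7 mm, joined by a core cylinder of radius 71 mm and height 120 mm. The lower flange rests on z = 0 and the three cylinders share a vertical axis.

The spool is on top of the stool.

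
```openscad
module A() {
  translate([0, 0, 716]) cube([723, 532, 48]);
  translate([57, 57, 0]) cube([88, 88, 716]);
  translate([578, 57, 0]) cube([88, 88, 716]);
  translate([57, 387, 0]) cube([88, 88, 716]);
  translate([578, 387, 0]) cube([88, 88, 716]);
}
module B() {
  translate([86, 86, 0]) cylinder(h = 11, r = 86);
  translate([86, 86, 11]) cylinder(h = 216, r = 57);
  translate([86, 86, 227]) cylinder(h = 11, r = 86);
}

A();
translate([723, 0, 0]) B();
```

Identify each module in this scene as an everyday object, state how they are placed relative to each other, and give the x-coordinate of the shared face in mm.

A is a table. B is a spool. The spool is against the table's +x side, with their −y faces flush. The x-coordinate of the shared face is 723 mm.

The table's +x face and the spool's −x face are both at x = 723 mm.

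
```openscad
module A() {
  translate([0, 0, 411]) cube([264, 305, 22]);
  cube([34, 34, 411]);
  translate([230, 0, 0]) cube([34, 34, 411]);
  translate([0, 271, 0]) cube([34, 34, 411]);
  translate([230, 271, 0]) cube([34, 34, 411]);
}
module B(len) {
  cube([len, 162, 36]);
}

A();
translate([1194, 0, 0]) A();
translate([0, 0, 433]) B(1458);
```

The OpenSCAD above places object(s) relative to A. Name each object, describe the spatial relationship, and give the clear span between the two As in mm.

Second stool starts at x = 1194; first ends at x = 264; clear span = 1194 − 264 = 930 mm.

A is a stool. B is a beam. A beam spans the tops of two stools. The clear span between the two stools is 930 mm.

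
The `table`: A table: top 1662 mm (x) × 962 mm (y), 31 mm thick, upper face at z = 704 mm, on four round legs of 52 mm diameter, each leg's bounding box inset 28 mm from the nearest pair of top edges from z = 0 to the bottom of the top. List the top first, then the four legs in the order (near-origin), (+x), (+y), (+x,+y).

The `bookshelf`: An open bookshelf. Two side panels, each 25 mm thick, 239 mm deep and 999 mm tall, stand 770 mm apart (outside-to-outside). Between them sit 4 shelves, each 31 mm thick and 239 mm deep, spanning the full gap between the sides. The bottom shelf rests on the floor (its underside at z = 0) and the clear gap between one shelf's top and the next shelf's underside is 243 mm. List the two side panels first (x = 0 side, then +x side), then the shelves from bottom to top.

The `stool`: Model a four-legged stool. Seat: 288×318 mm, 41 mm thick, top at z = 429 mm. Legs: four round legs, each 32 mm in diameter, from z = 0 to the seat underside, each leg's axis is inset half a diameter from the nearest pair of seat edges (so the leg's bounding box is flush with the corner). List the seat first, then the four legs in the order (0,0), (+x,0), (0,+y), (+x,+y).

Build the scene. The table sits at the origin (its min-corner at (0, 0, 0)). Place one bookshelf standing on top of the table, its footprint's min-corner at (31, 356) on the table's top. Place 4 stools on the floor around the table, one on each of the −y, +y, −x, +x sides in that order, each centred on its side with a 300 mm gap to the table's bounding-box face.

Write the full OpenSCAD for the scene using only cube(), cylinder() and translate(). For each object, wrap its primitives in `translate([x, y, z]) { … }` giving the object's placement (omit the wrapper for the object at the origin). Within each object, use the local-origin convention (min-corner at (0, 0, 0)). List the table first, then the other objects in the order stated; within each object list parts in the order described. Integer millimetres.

translate([0, 0, 673]) cube([1662, 962, 31]);
translate([54, 54, 0]) cylinder(h = 673, r = 26);
translate([1608, 54, 0]) cylinder(h = 673, r = 26);
translate([54, 908, 0]) cylinder(h = 673, r = 26);
translate([1608, 908, 0]) cylinder(h = 673, r = 26);
translate([31, 356, 704]) {
  cube([25, 239, 999]);
  translate([745, 0, 0]) cube([25, 239, 999]);
  translate([25, 0, 0]) cube([720, 239, 31]);
  translate([25, 0, 274]) cube([720, 239, 31]);
  translate([25, 0, 548]) cube([720, 239, 31]);
  translate([25, 0, 822]) cube([720, 239, 31]);
}
translate([687, -618, 0]) {
  translate([0, 0, 388]) cube([288, 318, 41]);
  translate([16, 16, 0]) cylinder(h = 388, r = 16);
  translate([272, 16, 0]) cylinder(h = 388, r = 16);
  translate([16, 302, 0]) cylinder(h = 388, r = 16);
  translate([272, 302, 0]) cylinder(h = 388, r = 16);
}
translate([687, 1262, 0]) {
  translate([0, 0, 388]) cube([288, 318, 41]);
  translate([16, 16, 0]) cylinder(h = 388, r = 16);
  translate([272, 16, 0]) cylinder(h = 388, r = 16);
  translate([16, 302, 0]) cylinder(h = 388, r = 16);
  translate([272, 302, 0]) cylinder(h = 388, r = 16);
}
translate([-588, 322, 0]) {
  translate([0, 0, 388]) cube([288, 318, 41]);
  translate([16, 16, 0]) cylinder(h = 388, r = 16);
  translate([272, 16, 0]) cylinder(h = 388, r = 16);
  translate([16, 302, 0]) cylinder(h = 388, r = 16);
  translate([272, 302, 0]) cylinder(h = 388, r = 16);
}
translate([1962, 322, 0]) {
  translate([0, 0, 388]) cube([288, 318, 41]);
  translate([16, 16, 0]) cylinder(h = 388, r = 16);
  translate([272, 16, 0]) cylinder(h = 388, r = 16);
  translate([16, 302, 0]) cylinder(h = 388, r = 16);
  translate([272, 302, 0]) cylinder(h = 388, r = 16);
}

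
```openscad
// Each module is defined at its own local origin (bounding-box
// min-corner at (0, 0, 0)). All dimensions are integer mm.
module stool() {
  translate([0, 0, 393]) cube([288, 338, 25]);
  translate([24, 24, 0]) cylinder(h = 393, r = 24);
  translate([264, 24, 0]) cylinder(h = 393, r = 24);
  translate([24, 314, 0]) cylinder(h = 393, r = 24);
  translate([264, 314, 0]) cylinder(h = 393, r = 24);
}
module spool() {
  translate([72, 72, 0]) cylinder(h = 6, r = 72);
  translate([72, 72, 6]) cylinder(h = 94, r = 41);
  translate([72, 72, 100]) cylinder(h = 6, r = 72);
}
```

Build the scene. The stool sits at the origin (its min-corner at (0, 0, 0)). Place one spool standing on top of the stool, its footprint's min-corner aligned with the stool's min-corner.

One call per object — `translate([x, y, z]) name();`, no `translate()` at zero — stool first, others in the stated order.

stool();
translate([0, 0, 418]) spool();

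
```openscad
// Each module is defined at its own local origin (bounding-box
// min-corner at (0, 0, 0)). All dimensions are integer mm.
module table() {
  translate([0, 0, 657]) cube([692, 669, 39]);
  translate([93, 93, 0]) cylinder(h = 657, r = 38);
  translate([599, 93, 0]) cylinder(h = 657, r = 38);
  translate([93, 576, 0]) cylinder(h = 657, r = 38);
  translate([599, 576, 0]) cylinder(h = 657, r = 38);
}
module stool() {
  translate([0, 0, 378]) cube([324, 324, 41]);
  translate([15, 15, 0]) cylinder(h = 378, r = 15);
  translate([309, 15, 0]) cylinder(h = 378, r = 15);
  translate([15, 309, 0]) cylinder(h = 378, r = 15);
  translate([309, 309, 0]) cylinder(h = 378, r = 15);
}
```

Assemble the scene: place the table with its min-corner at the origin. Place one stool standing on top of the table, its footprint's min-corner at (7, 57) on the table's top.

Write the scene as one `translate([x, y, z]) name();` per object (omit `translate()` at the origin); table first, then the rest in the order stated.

table();
translate([7, 57, 696]) stool();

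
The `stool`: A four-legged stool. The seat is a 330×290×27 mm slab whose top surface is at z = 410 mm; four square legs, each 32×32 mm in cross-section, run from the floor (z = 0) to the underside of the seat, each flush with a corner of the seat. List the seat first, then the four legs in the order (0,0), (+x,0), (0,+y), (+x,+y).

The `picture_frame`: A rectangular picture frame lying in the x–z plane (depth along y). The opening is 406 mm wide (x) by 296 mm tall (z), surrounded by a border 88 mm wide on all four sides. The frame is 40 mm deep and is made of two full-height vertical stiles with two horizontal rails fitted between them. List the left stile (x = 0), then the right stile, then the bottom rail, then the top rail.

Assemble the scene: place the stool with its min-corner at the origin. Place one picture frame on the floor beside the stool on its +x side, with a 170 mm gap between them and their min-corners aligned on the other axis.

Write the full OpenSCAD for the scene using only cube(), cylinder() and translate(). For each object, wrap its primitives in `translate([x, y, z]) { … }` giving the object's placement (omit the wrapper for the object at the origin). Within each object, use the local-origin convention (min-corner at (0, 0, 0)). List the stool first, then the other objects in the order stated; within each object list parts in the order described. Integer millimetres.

translate([0, 0, 383]) cube([330, 290, 27]);
cube([32, 32, 383]);
translate([298, 0, 0]) cube([32, 32, 383]);
translate([0, 258, 0]) cube([32, 32, 383]);
translate([298, 258, 0]) cube([32, 32, 383]);
translate([500, 0, 0]) {
  cube([88, 40, 472]);
  translate([494, 0, 0]) cube([88, 40, 472]);
  translate([88, 0, 0]) cube([406, 40, 88]);
  translate([88, 0, 384]) cube([406, 40, 88]);
}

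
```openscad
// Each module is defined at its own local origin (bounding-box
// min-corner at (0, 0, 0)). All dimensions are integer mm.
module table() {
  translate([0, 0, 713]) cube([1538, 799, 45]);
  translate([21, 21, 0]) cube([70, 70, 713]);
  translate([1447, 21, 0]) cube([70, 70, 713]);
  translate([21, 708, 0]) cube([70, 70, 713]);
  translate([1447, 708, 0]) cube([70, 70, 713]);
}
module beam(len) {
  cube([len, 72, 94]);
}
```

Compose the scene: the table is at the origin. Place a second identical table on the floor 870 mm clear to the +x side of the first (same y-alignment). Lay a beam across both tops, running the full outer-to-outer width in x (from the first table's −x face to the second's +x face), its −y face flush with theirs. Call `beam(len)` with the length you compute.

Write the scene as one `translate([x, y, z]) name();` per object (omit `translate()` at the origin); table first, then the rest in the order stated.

table();
translate([2408, 0, 0]) table();
translate([0, 0, 758]) beam(3946);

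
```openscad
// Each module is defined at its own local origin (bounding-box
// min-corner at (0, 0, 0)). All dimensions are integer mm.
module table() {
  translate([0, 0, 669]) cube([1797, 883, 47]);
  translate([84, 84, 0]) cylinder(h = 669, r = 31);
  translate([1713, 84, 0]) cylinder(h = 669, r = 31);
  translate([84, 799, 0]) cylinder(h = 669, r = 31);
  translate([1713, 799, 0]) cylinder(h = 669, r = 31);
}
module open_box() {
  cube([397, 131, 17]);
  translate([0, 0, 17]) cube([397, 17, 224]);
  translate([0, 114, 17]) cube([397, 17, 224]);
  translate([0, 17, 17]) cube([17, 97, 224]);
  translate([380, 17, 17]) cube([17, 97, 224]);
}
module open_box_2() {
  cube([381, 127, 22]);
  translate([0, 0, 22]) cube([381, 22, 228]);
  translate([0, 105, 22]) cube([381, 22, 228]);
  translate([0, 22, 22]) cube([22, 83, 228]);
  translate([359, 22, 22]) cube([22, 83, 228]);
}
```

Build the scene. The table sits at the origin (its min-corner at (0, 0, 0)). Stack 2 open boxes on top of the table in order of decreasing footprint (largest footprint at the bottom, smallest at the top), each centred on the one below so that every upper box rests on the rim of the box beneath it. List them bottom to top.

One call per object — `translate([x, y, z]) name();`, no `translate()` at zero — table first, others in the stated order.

table();
translate([700, 376, 716]) open_box();
translate([708, 378, 957]) open_box_2();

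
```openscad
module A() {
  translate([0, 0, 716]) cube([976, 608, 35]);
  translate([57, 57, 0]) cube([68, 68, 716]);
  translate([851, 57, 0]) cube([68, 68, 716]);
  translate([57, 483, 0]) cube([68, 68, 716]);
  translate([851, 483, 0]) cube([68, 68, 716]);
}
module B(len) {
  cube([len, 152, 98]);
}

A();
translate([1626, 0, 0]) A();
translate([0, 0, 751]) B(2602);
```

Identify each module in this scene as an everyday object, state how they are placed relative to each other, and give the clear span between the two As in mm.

A is a table. B is a beam. A beam spans the tops of two tables. The clear span between the two tables is 650 mm.

Second table starts at x = 1626; first ends at x = 976; clear span = 1626 − 976 = 650 mm.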